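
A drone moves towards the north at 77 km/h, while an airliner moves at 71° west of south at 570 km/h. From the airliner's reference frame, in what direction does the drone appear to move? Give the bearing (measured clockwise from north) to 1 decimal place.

Taking east as x and north as y: drone velocity = (0.000, 77.000) km/h; airliner velocity = (-538.946, -185.574) km/h.
Velocity of drone relative to airliner = (0.000, 77.000) − (-538.946, -185.574) = (538.946, 262.574) km/h.
Bearing = atan2(538.95, 262.57) = 64.02° clockwise from north.

064.0°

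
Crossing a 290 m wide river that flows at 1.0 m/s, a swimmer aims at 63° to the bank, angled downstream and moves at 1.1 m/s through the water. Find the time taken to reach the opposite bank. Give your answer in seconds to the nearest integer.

The component of the swimmer's velocity perpendicular to the bank is 1.1 × sin 63° = 0.980 m/s.
The flow acts along the bank and has no component across it.
Time = 290 / 0.980 = 295.886 s.

296 s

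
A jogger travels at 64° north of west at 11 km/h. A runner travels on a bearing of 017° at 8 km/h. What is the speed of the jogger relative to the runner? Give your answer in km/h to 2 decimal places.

Taking east as x and north as y: jogger velocity = (-4.822, 9.887) km/h; runner velocity = (2.339, 7.650) km/h.
Velocity of jogger relative to runner = (-4.822, 9.887) − (2.339, 7.650) = (-7.161, 2.236) km/h.
Magnitude = |(-7.161, 2.236)| = 7.502 km/h.

7.50 km/h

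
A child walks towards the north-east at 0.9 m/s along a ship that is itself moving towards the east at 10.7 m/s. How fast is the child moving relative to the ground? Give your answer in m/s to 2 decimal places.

11.35 m/s

Taking east as x and north as y: ship velocity = (10.700, 0.000) m/s; child velocity relative to ship = (0.636, 0.636) m/s.
Velocity relative to ground = (10.700, 0.000) + (0.636, 0.636) = (11.336, 0.636) m/s.
Speed = |(11.336, 0.636)| = 11.354 m/s.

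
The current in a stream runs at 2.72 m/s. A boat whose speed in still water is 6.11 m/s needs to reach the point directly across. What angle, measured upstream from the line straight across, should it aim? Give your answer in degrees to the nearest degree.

To cancel the current, the upstream component of the boat's velocity must equal the flow: 6.11 sin θ = 2.72.
sin θ = 2.72 / 6.11 = 0.4452.
θ = arcsin(0.4452) = 26.434°.

26°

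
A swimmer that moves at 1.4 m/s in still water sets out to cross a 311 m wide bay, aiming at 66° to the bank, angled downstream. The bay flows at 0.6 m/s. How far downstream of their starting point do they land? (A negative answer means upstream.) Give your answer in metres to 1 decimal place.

Perpendicular speed = 1.279 m/s; crossing time = 311 / 1.279 = 243.166 s.
Net downstream speed = 1.169 m/s.
Drift = 1.169 × 243.166 = 284.365 m (downstream).

284.4 m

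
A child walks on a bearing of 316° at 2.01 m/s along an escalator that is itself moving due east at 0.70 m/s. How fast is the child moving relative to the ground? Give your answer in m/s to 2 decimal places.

1.60 m/s

Taking east as x and north as y: escalator velocity = (0.700, 0.000) m/s; child velocity relative to escalator = (-1.396, 1.446) m/s.
Velocity relative to ground = (0.700, 0.000) + (-1.396, 1.446) = (-0.696, 1.446) m/s.
Speed = |(-0.696, 1.446)| = 1.605 m/s.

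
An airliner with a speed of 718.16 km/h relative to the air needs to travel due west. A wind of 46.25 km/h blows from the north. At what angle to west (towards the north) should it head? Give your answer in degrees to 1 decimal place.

3.7°

The wind pushes perpendicular to the desired track; the heading must have a component into the wind equal to 46.25 km/h: 718.16 sin θ = 46.25.
sin θ = 0.0644, so θ = 3.692°.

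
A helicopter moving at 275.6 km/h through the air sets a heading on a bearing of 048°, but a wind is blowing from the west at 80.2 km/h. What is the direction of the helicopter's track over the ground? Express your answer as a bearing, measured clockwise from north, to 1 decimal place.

Taking east as x and north as y: velocity relative to the air = (204.811, 184.412) km/h; the air relative to ground = (80.200, 0.000) km/h.
Velocity relative to ground = (204.811, 184.412) + (80.200, 0.000) = (285.011, 184.412) km/h.
Bearing = atan2(285.01, 184.41) = 57.10° clockwise from north.

057.1°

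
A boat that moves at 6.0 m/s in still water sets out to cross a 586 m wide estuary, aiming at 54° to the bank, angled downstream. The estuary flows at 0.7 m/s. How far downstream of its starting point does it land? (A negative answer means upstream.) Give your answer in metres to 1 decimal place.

Perpendicular speed = 4.854 m/s; crossing time = 586 / 4.854 = 120.723 s.
Net downstream speed = 4.227 m/s.
Drift = 4.227 × 120.723 = 510.260 m (downstream).

510.3 m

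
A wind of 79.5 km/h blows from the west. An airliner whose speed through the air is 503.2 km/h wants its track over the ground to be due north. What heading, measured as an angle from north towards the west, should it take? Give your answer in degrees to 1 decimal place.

9.1°

The wind pushes perpendicular to the desired track; the heading must have a component into the wind equal to 79.5 km/h: 503.2 sin θ = 79.5.
sin θ = 0.1580, so θ = 9.090°.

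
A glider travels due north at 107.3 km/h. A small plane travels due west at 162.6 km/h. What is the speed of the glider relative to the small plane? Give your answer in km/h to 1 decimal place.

Taking east as x and north as y: glider velocity = (0.000, 107.300) km/h; small plane velocity = (-162.600, 0.000) km/h.
Velocity of glider relative to small plane = (0.000, 107.300) − (-162.600, 0.000) = (162.600, 107.300) km/h.
Magnitude = |(162.600, 107.300)| = 194.813 km/h.

194.8 km/h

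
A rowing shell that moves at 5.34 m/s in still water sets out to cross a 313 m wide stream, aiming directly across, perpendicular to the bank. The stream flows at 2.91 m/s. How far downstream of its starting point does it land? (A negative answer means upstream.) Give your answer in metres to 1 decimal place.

170.6 m

Perpendicular speed = 5.340 m/s; crossing time = 313 / 5.340 = 58.614 s.
Net downstream speed = 2.910 m/s.
Drift = 2.910 × 58.614 = 170.567 m (downstream).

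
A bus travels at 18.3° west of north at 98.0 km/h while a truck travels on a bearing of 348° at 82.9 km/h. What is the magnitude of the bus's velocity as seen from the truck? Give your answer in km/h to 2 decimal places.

18.06 km/h

Taking east as x and north as y: bus velocity = (-30.771, 93.044) km/h; truck velocity = (-17.236, 81.088) km/h.
Velocity of bus relative to truck = (-30.771, 93.044) − (-17.236, 81.088) = (-13.535, 11.955) km/h.
Magnitude = |(-13.535, 11.955)| = 18.059 km/h.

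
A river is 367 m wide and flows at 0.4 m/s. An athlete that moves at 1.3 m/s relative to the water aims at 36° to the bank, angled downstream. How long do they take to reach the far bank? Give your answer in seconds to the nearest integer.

The component of the athlete's velocity perpendicular to the bank is 1.3 × sin 36° = 0.764 m/s.
The flow acts along the bank and has no component across it.
Time = 367 / 0.764 = 480.291 s.

480 s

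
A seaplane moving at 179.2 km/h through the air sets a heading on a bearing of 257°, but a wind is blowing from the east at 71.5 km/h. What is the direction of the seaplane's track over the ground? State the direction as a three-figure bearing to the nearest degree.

Taking east as x and north as y: velocity relative to the air = (-174.607, -40.311) km/h; the air relative to ground = (-71.500, 0.000) km/h.
Velocity relative to ground = (-174.607, -40.311) + (-71.500, 0.000) = (-246.107, -40.311) km/h.
Bearing = atan2(-246.11, -40.31) = 260.70° clockwise from north.

261°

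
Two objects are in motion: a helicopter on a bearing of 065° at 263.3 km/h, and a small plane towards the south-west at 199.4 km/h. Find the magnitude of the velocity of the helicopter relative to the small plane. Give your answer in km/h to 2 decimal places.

Taking east as x and north as y: helicopter velocity = (238.631, 111.275) km/h; small plane velocity = (-140.997, -140.997) km/h.
Velocity of helicopter relative to small plane = (238.631, 111.275) − (-140.997, -140.997) = (379.628, 252.272) km/h.
Magnitude = |(379.628, 252.272)| = 455.806 km/h.

455.81 km/h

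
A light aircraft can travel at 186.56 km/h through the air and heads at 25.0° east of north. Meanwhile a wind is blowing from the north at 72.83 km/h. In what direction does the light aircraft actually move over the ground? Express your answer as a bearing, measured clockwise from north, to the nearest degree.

039°

Taking east as x and north as y: velocity relative to the air = (78.844, 169.081) km/h; the air relative to ground = (0.000, -72.830) km/h.
Velocity relative to ground = (78.844, 169.081) + (0.000, -72.830) = (78.844, 96.251) km/h.
Bearing = atan2(78.84, 96.25) = 39.32° clockwise from north.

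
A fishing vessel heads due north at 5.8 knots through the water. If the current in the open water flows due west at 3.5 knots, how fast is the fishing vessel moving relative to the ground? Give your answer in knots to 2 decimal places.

6.77 knots

Taking east as x and north as y: velocity relative to the water = (0.000, 5.800) knots; the water relative to ground = (-3.500, 0.000) knots.
Velocity relative to ground = (0.000, 5.800) + (-3.500, 0.000) = (-3.500, 5.800) knots.
Speed = |(-3.500, 5.800)| = 6.774 knots.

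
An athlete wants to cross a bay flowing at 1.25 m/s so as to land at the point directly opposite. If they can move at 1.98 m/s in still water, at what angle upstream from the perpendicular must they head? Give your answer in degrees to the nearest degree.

To cancel the current, the upstream component of the athlete's velocity must equal the flow: 1.98 sin θ = 1.25.
sin θ = 1.25 / 1.98 = 0.6313.
θ = arcsin(0.6313) = 39.147°.

39°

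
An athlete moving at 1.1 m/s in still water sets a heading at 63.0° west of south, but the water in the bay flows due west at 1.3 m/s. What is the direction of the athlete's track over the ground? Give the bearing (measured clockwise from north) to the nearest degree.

Taking east as x and north as y: velocity relative to the water = (-0.980, -0.499) m/s; the water relative to ground = (-1.300, 0.000) m/s.
Velocity relative to ground = (-0.980, -0.499) + (-1.300, 0.000) = (-2.280, -0.499) m/s.
Bearing = atan2(-2.28, -0.50) = 257.65° clockwise from north.

258°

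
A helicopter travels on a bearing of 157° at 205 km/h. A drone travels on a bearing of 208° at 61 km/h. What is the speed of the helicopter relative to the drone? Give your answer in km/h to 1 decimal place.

173.2 km/h

Taking east as x and north as y: helicopter velocity = (80.100, -188.703) km/h; drone velocity = (-28.638, -53.860) km/h.
Velocity of helicopter relative to drone = (80.100, -188.703) − (-28.638, -53.860) = (108.738, -134.844) km/h.
Magnitude = |(108.738, -134.844)| = 173.224 km/h.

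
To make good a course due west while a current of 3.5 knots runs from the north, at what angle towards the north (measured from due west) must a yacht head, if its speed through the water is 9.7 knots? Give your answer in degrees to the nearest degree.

21°

The current pushes perpendicular to the desired track; the heading must have a component into the current equal to 3.5 knots: 9.7 sin θ = 3.5.
sin θ = 0.3608, so θ = 21.151°.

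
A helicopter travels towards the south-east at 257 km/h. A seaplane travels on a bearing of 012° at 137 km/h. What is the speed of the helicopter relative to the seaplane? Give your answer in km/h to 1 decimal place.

351.0 km/h

Taking east as x and north as y: helicopter velocity = (181.726, -181.726) km/h; seaplane velocity = (28.484, 134.006) km/h.
Velocity of helicopter relative to seaplane = (181.726, -181.726) − (28.484, 134.006) = (153.243, -315.733) km/h.
Magnitude = |(153.243, -315.733)| = 350.956 km/h.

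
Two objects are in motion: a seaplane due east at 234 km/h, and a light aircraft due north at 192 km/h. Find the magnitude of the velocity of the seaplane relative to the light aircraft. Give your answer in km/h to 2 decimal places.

Taking east as x and north as y: seaplane velocity = (234.000, 0.000) km/h; light aircraft velocity = (0.000, 192.000) km/h.
Velocity of seaplane relative to light aircraft = (234.000, 0.000) − (0.000, 192.000) = (234.000, -192.000) km/h.
Magnitude = |(234.000, -192.000)| = 302.688 km/h.

302.69 km/h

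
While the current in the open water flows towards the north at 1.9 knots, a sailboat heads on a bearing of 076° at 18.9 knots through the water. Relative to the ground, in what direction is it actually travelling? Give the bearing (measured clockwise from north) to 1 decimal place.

Taking east as x and north as y: velocity relative to the water = (18.339, 4.572) knots; the water relative to ground = (0.000, 1.900) knots.
Velocity relative to ground = (18.339, 4.572) + (0.000, 1.900) = (18.339, 6.472) knots.
Bearing = atan2(18.34, 6.47) = 70.56° clockwise from north.

070.6°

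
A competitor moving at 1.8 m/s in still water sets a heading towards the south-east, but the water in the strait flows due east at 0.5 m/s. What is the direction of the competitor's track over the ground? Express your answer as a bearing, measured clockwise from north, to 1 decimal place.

Taking east as x and north as y: velocity relative to the water = (1.273, -1.273) m/s; the water relative to ground = (0.500, 0.000) m/s.
Velocity relative to ground = (1.273, -1.273) + (0.500, 0.000) = (1.773, -1.273) m/s.
Bearing = atan2(1.77, -1.27) = 125.68° clockwise from north.

125.7°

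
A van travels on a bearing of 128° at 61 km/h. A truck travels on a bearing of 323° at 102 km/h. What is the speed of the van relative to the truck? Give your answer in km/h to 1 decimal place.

Taking east as x and north as y: van velocity = (48.069, -37.555) km/h; truck velocity = (-61.385, 81.461) km/h.
Velocity of van relative to truck = (48.069, -37.555) − (-61.385, 81.461) = (109.454, -119.016) km/h.
Magnitude = |(109.454, -119.016)| = 161.694 km/h.

161.7 km/h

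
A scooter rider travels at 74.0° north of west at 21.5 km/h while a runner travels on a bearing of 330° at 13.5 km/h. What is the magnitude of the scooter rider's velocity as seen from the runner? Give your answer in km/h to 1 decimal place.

9.0 km/h

Taking east as x and north as y: scooter rider velocity = (-5.926, 20.667) km/h; runner velocity = (-6.750, 11.691) km/h.
Velocity of scooter rider relative to runner = (-5.926, 20.667) − (-6.750, 11.691) = (0.824, 8.976) km/h.
Magnitude = |(0.824, 8.976)| = 9.014 km/h.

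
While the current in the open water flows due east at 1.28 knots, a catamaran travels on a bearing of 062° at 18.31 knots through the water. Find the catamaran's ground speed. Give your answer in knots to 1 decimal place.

19.4 knots

Taking east as x and north as y: velocity relative to the water = (16.167, 8.596) knots; the water relative to ground = (1.280, 0.000) knots.
Velocity relative to ground = (16.167, 8.596) + (1.280, 0.000) = (17.447, 8.596) knots.
Speed = |(17.447, 8.596)| = 19.449 knots.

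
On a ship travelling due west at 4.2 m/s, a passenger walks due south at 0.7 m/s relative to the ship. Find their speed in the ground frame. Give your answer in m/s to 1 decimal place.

4.3 m/s

Taking east as x and north as y: ship velocity = (-4.200, 0.000) m/s; passenger velocity relative to ship = (0.000, -0.700) m/s.
Velocity relative to ground = (-4.200, 0.000) + (0.000, -0.700) = (-4.200, -0.700) m/s.
Speed = |(-4.200, -0.700)| = 4.258 m/s.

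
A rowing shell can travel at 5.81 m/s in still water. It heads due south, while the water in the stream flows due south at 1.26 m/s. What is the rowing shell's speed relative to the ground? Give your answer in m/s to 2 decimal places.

Taking east as x and north as y: velocity relative to the water = (0.000, -5.810) m/s; the water relative to ground = (0.000, -1.260) m/s.
Velocity relative to ground = (0.000, -5.810) + (0.000, -1.260) = (0.000, -7.070) m/s.
Speed = |(0.000, -7.070)| = 7.070 m/s.

7.07 m/s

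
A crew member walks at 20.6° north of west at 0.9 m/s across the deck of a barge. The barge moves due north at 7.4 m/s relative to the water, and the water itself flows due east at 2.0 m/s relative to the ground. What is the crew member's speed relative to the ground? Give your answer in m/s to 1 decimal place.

In east/north components (m/s): crew member relative to barge = (-0.842, 0.317); barge relative to water = (0.000, 7.400); water relative to ground = (2.000, 0.000).
Sum = (1.158, 7.717) m/s.
Speed = |(1.158, 7.717)| = 7.803 m/s.

7.8 m/s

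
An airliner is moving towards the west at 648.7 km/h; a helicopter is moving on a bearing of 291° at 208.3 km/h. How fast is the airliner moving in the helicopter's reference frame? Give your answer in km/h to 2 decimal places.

Taking east as x and north as y: airliner velocity = (-648.700, 0.000) km/h; helicopter velocity = (-194.465, 74.648) km/h.
Velocity of airliner relative to helicopter = (-648.700, 0.000) − (-194.465, 74.648) = (-454.235, -74.648) km/h.
Magnitude = |(-454.235, -74.648)| = 460.328 km/h.

460.33 km/h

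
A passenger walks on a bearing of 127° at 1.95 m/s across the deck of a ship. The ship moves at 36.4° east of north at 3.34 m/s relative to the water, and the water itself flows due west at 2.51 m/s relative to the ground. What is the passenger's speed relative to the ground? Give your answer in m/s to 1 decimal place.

1.8 m/s

In east/north components (m/s): passenger relative to ship = (1.557, -1.174); ship relative to water = (1.982, 2.688); water relative to ground = (-2.510, 0.000).
Sum = (1.029, 1.515) m/s.
Speed = |(1.029, 1.515)| = 1.831 m/s.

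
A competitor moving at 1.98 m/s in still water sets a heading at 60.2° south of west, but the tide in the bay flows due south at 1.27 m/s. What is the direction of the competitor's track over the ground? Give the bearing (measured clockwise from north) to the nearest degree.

Taking east as x and north as y: velocity relative to the water = (-0.984, -1.718) m/s; the water relative to ground = (0.000, -1.270) m/s.
Velocity relative to ground = (-0.984, -1.718) + (0.000, -1.270) = (-0.984, -2.988) m/s.
Bearing = atan2(-0.98, -2.99) = 198.23° clockwise from north.

198°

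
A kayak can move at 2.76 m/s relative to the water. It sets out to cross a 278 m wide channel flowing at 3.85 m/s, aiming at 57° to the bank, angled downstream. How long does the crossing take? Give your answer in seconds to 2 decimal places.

The component of the kayak's velocity perpendicular to the bank is 2.76 × sin 57° = 2.315 m/s.
The current is parallel to the bank, so it does not affect the crossing time.
Time = 278 / 2.315 = 120.100 s.

120.10 s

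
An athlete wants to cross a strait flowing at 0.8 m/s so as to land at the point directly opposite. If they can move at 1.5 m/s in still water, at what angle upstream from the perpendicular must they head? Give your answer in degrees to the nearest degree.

To cancel the current, the upstream component of the athlete's velocity must equal the flow: 1.5 sin θ = 0.8.
sin θ = 0.8 / 1.5 = 0.5333.
θ = arcsin(0.5333) = 32.231°.

32°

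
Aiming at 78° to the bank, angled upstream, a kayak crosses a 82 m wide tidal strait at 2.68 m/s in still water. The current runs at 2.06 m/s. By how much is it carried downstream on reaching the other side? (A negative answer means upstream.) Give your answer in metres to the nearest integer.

Perpendicular speed = 2.621 m/s; crossing time = 82 / 2.621 = 31.281 s.
Net downstream speed = 1.503 m/s.
Drift = 1.503 × 31.281 = 47.008 m (downstream).

47 m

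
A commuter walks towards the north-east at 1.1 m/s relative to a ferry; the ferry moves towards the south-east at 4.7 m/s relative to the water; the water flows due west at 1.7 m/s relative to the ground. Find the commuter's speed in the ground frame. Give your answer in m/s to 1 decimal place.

In east/north components (m/s): commuter relative to ferry = (0.778, 0.778); ferry relative to water = (3.323, -3.323); water relative to ground = (-1.700, 0.000).
Sum = (2.401, -2.546) m/s.
Speed = |(2.401, -2.546)| = 3.499 m/s.

3.5 m/s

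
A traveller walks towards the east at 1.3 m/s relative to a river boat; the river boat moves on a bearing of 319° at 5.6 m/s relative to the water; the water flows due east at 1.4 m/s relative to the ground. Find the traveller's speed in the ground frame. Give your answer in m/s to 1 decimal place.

In east/north components (m/s): traveller relative to river boat = (1.300, 0.000); river boat relative to water = (-3.674, 4.226); water relative to ground = (1.400, 0.000).
Sum = (-0.974, 4.226) m/s.
Speed = |(-0.974, 4.226)| = 4.337 m/s.

4.3 m/s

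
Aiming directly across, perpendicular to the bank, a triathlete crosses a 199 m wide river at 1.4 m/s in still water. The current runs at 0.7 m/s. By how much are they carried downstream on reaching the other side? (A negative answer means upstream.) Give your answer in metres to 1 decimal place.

99.5 m

Perpendicular speed = 1.400 m/s; crossing time = 199 / 1.400 = 142.143 s.
Net downstream speed = 0.700 m/s.
Drift = 0.700 × 142.143 = 99.500 m (downstream).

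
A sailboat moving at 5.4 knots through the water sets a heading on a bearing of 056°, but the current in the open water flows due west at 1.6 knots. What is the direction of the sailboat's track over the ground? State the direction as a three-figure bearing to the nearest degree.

044°

Taking east as x and north as y: velocity relative to the water = (4.477, 3.020) knots; the water relative to ground = (-1.600, 0.000) knots.
Velocity relative to ground = (4.477, 3.020) + (-1.600, 0.000) = (2.877, 3.020) knots.
Bearing = atan2(2.88, 3.02) = 43.61° clockwise from north.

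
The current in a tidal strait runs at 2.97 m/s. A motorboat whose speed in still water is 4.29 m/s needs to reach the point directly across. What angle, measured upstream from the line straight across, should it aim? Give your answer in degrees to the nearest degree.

To cancel the current, the upstream component of the motorboat's velocity must equal the flow: 4.29 sin θ = 2.97.
sin θ = 2.97 / 4.29 = 0.6923.
θ = arcsin(0.6923) = 43.813°.

44°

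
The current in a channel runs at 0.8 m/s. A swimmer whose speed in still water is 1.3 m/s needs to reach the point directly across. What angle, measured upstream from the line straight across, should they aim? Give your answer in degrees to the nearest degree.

38°

To cancel the current, the upstream component of the swimmer's velocity must equal the flow: 1.3 sin θ = 0.8.
sin θ = 0.8 / 1.3 = 0.6154.
θ = arcsin(0.6154) = 37.980°.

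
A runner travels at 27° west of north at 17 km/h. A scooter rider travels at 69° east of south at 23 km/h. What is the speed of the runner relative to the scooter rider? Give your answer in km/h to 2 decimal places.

37.41 km/h

Taking east as x and north as y: runner velocity = (-7.718, 15.147) km/h; scooter rider velocity = (21.472, -8.242) km/h.
Velocity of runner relative to scooter rider = (-7.718, 15.147) − (21.472, -8.242) = (-29.190, 23.390) km/h.
Magnitude = |(-29.190, 23.390)| = 37.405 km/h.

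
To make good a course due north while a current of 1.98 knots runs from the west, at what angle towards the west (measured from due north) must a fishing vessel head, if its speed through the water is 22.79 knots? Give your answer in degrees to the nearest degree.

The current pushes perpendicular to the desired track; the heading must have a component into the current equal to 1.98 knots: 22.79 sin θ = 1.98.
sin θ = 0.0869, so θ = 4.984°.

5°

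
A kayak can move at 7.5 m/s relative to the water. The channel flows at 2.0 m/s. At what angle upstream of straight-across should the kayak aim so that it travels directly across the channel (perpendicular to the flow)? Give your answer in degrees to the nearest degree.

To cancel the current, the upstream component of the kayak's velocity must equal the flow: 7.5 sin θ = 2.0.
sin θ = 2.0 / 7.5 = 0.2667.
θ = arcsin(0.2667) = 15.466°.

15°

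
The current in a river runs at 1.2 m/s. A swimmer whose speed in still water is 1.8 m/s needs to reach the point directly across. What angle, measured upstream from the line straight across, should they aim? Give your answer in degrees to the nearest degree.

42°

To cancel the current, the upstream component of the swimmer's velocity must equal the flow: 1.8 sin θ = 1.2.
sin θ = 1.2 / 1.8 = 0.6667.
θ = arcsin(0.6667) = 41.810°.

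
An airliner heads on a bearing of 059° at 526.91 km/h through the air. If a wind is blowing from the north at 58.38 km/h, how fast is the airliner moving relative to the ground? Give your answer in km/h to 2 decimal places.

Taking east as x and north as y: velocity relative to the air = (451.650, 271.379) km/h; the air relative to ground = (0.000, -58.380) km/h.
Velocity relative to ground = (451.650, 271.379) + (0.000, -58.380) = (451.650, 212.999) km/h.
Speed = |(451.650, 212.999)| = 499.356 km/h.

499.36 km/h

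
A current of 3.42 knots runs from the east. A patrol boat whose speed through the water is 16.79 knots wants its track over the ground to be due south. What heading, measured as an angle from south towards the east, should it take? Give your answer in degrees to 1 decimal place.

11.8°

The current pushes perpendicular to the desired track; the heading must have a component into the current equal to 3.42 knots: 16.79 sin θ = 3.42.
sin θ = 0.2037, so θ = 11.753°.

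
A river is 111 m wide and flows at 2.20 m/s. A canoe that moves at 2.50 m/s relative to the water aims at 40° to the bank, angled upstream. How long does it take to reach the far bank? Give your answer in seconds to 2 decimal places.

The component of the canoe's velocity perpendicular to the bank is 2.50 × sin 40° = 1.607 m/s.
Only the cross-stream component determines the crossing time; the current contributes nothing perpendicular to the bank.
Time = 111 / 1.607 = 69.074 s.

69.07 s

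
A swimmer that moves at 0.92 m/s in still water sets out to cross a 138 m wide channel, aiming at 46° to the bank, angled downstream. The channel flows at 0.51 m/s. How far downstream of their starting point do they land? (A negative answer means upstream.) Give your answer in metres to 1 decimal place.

Perpendicular speed = 0.662 m/s; crossing time = 138 / 0.662 = 208.525 s.
Net downstream speed = 1.149 m/s.
Drift = 1.149 × 208.525 = 239.613 m (downstream).

239.6 m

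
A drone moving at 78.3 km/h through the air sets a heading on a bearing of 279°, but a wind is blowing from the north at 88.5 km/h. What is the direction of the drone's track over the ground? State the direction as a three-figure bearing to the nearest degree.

225°

Taking east as x and north as y: velocity relative to the air = (-77.336, 12.249) km/h; the air relative to ground = (0.000, -88.500) km/h.
Velocity relative to ground = (-77.336, 12.249) + (0.000, -88.500) = (-77.336, -76.251) km/h.
Bearing = atan2(-77.34, -76.25) = 225.40° clockwise from north.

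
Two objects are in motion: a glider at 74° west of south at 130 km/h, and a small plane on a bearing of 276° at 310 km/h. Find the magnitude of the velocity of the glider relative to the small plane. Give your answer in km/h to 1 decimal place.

195.6 km/h

Taking east as x and north as y: glider velocity = (-124.964, -35.833) km/h; small plane velocity = (-308.302, 32.404) km/h.
Velocity of glider relative to small plane = (-124.964, -35.833) − (-308.302, 32.404) = (183.338, -68.237) km/h.
Magnitude = |(183.338, -68.237)| = 195.625 km/h.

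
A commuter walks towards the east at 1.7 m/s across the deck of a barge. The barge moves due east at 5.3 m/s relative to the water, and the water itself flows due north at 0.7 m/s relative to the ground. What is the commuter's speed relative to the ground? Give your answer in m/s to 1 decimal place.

In east/north components (m/s): commuter relative to barge = (1.700, 0.000); barge relative to water = (5.300, 0.000); water relative to ground = (0.000, 0.700).
Sum = (7.000, 0.700) m/s.
Speed = |(7.000, 0.700)| = 7.035 m/s.

7.0 m/s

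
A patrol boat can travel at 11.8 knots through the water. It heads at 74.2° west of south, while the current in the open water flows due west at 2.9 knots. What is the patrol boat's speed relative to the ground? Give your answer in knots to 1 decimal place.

14.6 knots

Taking east as x and north as y: velocity relative to the water = (-11.354, -3.213) knots; the water relative to ground = (-2.900, 0.000) knots.
Velocity relative to ground = (-11.354, -3.213) + (-2.900, 0.000) = (-14.254, -3.213) knots.
Speed = |(-14.254, -3.213)| = 14.612 knots.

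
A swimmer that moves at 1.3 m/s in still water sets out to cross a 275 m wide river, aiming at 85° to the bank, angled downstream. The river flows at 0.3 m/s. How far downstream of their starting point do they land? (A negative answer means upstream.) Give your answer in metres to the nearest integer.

88 m

Perpendicular speed = 1.295 m/s; crossing time = 275 / 1.295 = 212.347 s.
Net downstream speed = 0.413 m/s.
Drift = 0.413 × 212.347 = 87.763 m (downstream).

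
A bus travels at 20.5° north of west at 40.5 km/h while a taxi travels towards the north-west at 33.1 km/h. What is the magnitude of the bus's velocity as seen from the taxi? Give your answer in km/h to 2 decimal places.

17.21 km/h

Taking east as x and north as y: bus velocity = (-37.935, 14.183) km/h; taxi velocity = (-23.405, 23.405) km/h.
Velocity of bus relative to taxi = (-37.935, 14.183) − (-23.405, 23.405) = (-14.530, -9.222) km/h.
Magnitude = |(-14.530, -9.222)| = 17.209 km/h.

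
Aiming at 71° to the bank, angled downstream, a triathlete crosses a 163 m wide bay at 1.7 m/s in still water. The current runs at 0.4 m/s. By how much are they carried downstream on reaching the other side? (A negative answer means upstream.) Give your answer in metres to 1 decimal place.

Perpendicular speed = 1.607 m/s; crossing time = 163 / 1.607 = 101.407 s.
Net downstream speed = 0.953 m/s.
Drift = 0.953 × 101.407 = 96.688 m (downstream).

96.7 m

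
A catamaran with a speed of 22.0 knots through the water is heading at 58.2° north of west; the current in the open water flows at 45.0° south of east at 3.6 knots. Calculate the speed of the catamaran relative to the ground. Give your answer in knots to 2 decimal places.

Taking east as x and north as y: velocity relative to the water = (-11.593, 18.698) knots; the water relative to ground = (2.546, -2.546) knots.
Velocity relative to ground = (-11.593, 18.698) + (2.546, -2.546) = (-9.047, 16.152) knots.
Speed = |(-9.047, 16.152)| = 18.513 knots.

18.51 knots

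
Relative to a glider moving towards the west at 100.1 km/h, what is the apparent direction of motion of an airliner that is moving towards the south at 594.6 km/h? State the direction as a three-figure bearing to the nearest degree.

Taking east as x and north as y: airliner velocity = (0.000, -594.600) km/h; glider velocity = (-100.100, 0.000) km/h.
Velocity of airliner relative to glider = (0.000, -594.600) − (-100.100, 0.000) = (100.100, -594.600) km/h.
Bearing = atan2(100.10, -594.60) = 170.44° clockwise from north.

170°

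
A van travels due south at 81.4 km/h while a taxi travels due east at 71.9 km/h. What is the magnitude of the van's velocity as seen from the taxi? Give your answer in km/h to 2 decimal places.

Taking east as x and north as y: van velocity = (0.000, -81.400) km/h; taxi velocity = (71.900, 0.000) km/h.
Velocity of van relative to taxi = (0.000, -81.400) − (71.900, 0.000) = (-71.900, -81.400) km/h.
Magnitude = |(-71.900, -81.400)| = 108.607 km/h.

108.61 km/h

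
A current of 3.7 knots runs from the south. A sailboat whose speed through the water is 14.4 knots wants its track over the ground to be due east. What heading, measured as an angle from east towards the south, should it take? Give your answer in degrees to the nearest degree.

15°

The current pushes perpendicular to the desired track; the heading must have a component into the current equal to 3.7 knots: 14.4 sin θ = 3.7.
sin θ = 0.2569, so θ = 14.889°.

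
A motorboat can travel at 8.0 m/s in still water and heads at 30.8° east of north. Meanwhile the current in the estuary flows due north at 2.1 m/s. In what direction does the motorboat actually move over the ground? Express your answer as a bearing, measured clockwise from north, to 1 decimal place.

024.5°

Taking east as x and north as y: velocity relative to the water = (4.096, 6.872) m/s; the water relative to ground = (0.000, 2.100) m/s.
Velocity relative to ground = (4.096, 6.872) + (0.000, 2.100) = (4.096, 8.972) m/s.
Bearing = atan2(4.10, 8.97) = 24.54° clockwise from north.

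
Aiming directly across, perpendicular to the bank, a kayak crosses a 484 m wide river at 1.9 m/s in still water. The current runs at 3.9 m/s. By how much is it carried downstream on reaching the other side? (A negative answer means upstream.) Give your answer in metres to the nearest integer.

993 m

Perpendicular speed = 1.900 m/s; crossing time = 484 / 1.900 = 254.737 s.
Net downstream speed = 3.900 m/s.
Drift = 3.900 × 254.737 = 993.474 m (downstream).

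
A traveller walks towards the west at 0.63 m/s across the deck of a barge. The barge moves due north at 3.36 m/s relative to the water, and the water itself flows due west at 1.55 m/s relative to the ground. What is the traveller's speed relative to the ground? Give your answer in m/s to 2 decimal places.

In east/north components (m/s): traveller relative to barge = (-0.630, 0.000); barge relative to water = (0.000, 3.360); water relative to ground = (-1.550, 0.000).
Sum = (-2.180, 3.360) m/s.
Speed = |(-2.180, 3.360)| = 4.005 m/s.

4.01 m/s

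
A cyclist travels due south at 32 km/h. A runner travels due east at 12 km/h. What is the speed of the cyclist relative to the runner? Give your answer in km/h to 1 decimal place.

Taking east as x and north as y: cyclist velocity = (0.000, -32.000) km/h; runner velocity = (12.000, 0.000) km/h.
Velocity of cyclist relative to runner = (0.000, -32.000) − (12.000, 0.000) = (-12.000, -32.000) km/h.
Magnitude = |(-12.000, -32.000)| = 34.176 km/h.

34.2 km/h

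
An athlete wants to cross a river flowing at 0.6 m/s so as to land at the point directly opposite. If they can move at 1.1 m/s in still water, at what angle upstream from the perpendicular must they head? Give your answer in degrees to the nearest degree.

To cancel the current, the upstream component of the athlete's velocity must equal the flow: 1.1 sin θ = 0.6.
sin θ = 0.6 / 1.1 = 0.5455.
θ = arcsin(0.5455) = 33.056°.

33°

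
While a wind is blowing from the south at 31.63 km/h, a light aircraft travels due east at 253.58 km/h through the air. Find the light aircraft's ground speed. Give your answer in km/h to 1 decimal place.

Taking east as x and north as y: velocity relative to the air = (253.580, 0.000) km/h; the air relative to ground = (0.000, 31.630) km/h.
Velocity relative to ground = (253.580, 0.000) + (0.000, 31.630) = (253.580, 31.630) km/h.
Speed = |(253.580, 31.630)| = 255.545 km/h.

255.5 km/h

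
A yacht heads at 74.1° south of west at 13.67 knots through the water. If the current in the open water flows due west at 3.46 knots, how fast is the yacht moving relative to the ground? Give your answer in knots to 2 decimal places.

14.99 knots

Taking east as x and north as y: velocity relative to the water = (-3.745, -13.147) knots; the water relative to ground = (-3.460, 0.000) knots.
Velocity relative to ground = (-3.745, -13.147) + (-3.460, 0.000) = (-7.205, -13.147) knots.
Speed = |(-7.205, -13.147)| = 14.992 knots.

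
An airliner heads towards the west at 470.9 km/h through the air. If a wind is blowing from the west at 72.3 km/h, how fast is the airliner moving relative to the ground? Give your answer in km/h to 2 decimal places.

398.60 km/h

Taking east as x and north as y: velocity relative to the air = (-470.900, 0.000) km/h; the air relative to ground = (72.300, 0.000) km/h.
Velocity relative to ground = (-470.900, 0.000) + (72.300, 0.000) = (-398.600, 0.000) km/h.
Speed = |(-398.600, 0.000)| = 398.600 km/h.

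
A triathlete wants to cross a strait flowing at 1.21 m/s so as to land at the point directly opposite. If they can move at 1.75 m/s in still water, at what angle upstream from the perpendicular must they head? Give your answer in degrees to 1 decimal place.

43.7°

To cancel the current, the upstream component of the triathlete's velocity must equal the flow: 1.75 sin θ = 1.21.
sin θ = 1.21 / 1.75 = 0.6914.
θ = arcsin(0.6914) = 43.743°.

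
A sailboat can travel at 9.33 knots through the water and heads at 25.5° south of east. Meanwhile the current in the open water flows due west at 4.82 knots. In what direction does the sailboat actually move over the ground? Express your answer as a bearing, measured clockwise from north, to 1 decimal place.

Taking east as x and north as y: velocity relative to the water = (8.421, -4.017) knots; the water relative to ground = (-4.820, 0.000) knots.
Velocity relative to ground = (8.421, -4.017) + (-4.820, 0.000) = (3.601, -4.017) knots.
Bearing = atan2(3.60, -4.02) = 138.12° clockwise from north.

138.1°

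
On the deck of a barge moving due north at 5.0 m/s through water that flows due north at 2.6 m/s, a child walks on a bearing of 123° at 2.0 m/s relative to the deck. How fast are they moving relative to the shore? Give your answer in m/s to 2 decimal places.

6.72 m/s

In east/north components (m/s): child relative to barge = (1.677, -1.089); barge relative to water = (0.000, 5.000); water relative to ground = (0.000, 2.600).
Sum = (1.677, 6.511) m/s.
Speed = |(1.677, 6.511)| = 6.723 m/s.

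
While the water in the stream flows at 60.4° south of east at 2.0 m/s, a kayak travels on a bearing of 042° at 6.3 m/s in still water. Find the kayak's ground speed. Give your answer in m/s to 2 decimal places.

Taking east as x and north as y: velocity relative to the water = (4.216, 4.682) m/s; the water relative to ground = (0.988, -1.739) m/s.
Velocity relative to ground = (4.216, 4.682) + (0.988, -1.739) = (5.203, 2.943) m/s.
Speed = |(5.203, 2.943)| = 5.978 m/s.

5.98 m/s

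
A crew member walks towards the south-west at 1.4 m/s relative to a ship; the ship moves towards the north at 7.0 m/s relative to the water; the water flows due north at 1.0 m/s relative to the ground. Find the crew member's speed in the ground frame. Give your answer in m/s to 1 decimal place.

7.1 m/s

In east/north components (m/s): crew member relative to ship = (-0.990, -0.990); ship relative to water = (0.000, 7.000); water relative to ground = (0.000, 1.000).
Sum = (-0.990, 7.010) m/s.
Speed = |(-0.990, 7.010)| = 7.080 m/s.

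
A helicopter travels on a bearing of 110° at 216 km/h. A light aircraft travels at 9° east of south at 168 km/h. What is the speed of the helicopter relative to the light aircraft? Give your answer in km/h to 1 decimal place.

199.2 km/h

Taking east as x and north as y: helicopter velocity = (202.974, -73.876) km/h; light aircraft velocity = (26.281, -165.932) km/h.
Velocity of helicopter relative to light aircraft = (202.974, -73.876) − (26.281, -165.932) = (176.693, 92.055) km/h.
Magnitude = |(176.693, 92.055)| = 199.235 km/h.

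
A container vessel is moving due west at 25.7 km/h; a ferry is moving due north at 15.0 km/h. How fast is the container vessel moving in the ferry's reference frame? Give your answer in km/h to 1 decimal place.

Taking east as x and north as y: container vessel velocity = (-25.700, 0.000) km/h; ferry velocity = (0.000, 15.000) km/h.
Velocity of container vessel relative to ferry = (-25.700, 0.000) − (0.000, 15.000) = (-25.700, -15.000) km/h.
Magnitude = |(-25.700, -15.000)| = 29.757 km/h.

29.8 km/h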